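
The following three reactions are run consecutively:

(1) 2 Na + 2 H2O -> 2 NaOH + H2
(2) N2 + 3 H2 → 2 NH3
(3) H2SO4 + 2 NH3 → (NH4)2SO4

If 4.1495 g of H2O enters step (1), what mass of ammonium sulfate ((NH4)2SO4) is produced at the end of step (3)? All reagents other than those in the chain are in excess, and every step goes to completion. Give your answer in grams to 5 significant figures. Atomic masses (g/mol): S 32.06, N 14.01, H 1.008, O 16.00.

5.0726 g

M(H2O) = 2(1.008) + 16.00 = 18.016 g/mol.
M((NH4)2SO4) = 2(14.01) + 8(1.008) + 32.06 + 4(16.00) = 132.144 g/mol.
n(H2O) = 4.1495 / 18.016 = 0.230323 mol.
Reaction (1): H2O→H2 ratio 2:1 ⇒ n(H2) = 0.115162 mol.
Reaction (2): H2→NH3 ratio 3:2 ⇒ n(NH3) = 0.0767743 mol.
Reaction (3): NH3→(NH4)2SO4 ratio 2:1 ⇒ n((NH4)2SO4) = 0.0383872 mol.
Mass of (NH4)2SO4 = 0.0383872 × 132.144 = 5.07263 g.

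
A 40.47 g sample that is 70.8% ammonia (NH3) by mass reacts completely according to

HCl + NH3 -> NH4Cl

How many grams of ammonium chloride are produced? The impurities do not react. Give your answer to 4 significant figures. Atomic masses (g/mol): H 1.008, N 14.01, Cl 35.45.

89.98 g

Mass of pure NH3 = 40.47 g × 0.708 = 28.653 g.
M(NH3) = 14.01 + 3(1.008) = 17.034 g/mol.
M(NH4Cl) = 14.01 + 4(1.008) + 35.45 = 53.492 g/mol.
n(NH3) = 28.653 g / 17.034 g/mol = 1.6821 mol.
From the equation the NH3:NH4Cl mole ratio is 1:1, so n(NH4Cl) = 1.6821 × 1/1 = 1.6821 mol.
Mass of NH4Cl = 1.6821 mol × 53.492 g/mol = 89.978 g.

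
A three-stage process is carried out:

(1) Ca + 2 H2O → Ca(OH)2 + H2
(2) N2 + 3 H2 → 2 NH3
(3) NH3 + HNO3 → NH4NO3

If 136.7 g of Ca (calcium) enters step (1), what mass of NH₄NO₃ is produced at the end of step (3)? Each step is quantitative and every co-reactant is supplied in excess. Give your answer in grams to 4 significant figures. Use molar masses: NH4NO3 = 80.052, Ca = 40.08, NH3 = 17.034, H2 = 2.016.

n(Ca) = 136.7 / 40.08 = 3.4107 mol.
Reaction (1): Ca→H2 ratio 1:1 ⇒ n(H2) = 3.4107 mol.
Reaction (2): H2→NH3 ratio 3:2 ⇒ n(NH3) = 2.2738 mol.
Reaction (3): NH3→NH4NO3 ratio 1:1 ⇒ n(NH4NO3) = 2.2738 mol.
Mass of NH4NO3 = 2.2738 × 80.052 = 182.02 g.

182.0 g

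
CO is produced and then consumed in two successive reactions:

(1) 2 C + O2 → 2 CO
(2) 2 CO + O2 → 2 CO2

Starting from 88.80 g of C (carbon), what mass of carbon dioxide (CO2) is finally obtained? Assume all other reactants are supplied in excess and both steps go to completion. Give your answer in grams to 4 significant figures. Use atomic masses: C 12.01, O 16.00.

M(C) = 12.01 g/mol.
M(CO2) = 12.01 + 2(16.00) = 44.01 g/mol.
n(C) = 88.800 / 12.01 = 7.3938 mol.
Step 1 gives a 2:2 ratio of C to CO, so n(CO) = 7.3938 mol.
In step 2 the CO:CO2 ratio is 2:2, so n(CO2) = 7.3938 mol.
Mass of CO2 = 7.3938 × 44.01 = 325.40 g.

325.4 g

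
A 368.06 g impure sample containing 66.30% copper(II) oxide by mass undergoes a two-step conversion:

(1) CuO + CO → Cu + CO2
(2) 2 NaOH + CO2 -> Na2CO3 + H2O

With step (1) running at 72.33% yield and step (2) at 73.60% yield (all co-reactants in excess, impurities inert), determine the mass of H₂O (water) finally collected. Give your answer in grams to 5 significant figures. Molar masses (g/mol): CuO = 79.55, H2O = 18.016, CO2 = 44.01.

Pure CuO = 368.06 × 0.6630 = 244.024 g.
n(CuO) = 244.024 / 79.55 = 3.06755 mol.
Step 1 (CuO:CO2 = 1:1): theoretical n(CO2) = 3.06755 mol; at 72.33% yield, n(CO2) = 2.21876 mol.
Step 2 (CO2:H2O = 1:1): theoretical n(H2O) = 2.21876 mol, so theoretical mass = 2.21876 × 18.016 = 39.9732 g.
At 73.60% yield, actual mass of H2O = 39.9732 × 0.7360 = 29.4203 g.

29.420 g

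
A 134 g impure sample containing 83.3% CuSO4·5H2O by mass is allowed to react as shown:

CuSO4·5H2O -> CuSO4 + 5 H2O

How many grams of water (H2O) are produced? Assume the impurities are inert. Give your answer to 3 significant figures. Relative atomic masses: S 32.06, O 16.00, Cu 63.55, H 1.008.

Mass of pure CuSO4·5H2O = 134 g × 0.833 = 111.6 g.
M(CuSO4·5H2O) = 63.55 + 32.06 + 9(16.00) + 10(1.008) = 249.69 g/mol.
M(H2O) = 2(1.008) + 16.00 = 18.016 g/mol.
n(CuSO4·5H2O) = 111.6 g / 249.69 g/mol = 0.4470 mol.
From the equation the CuSO4·5H2O:H2O mole ratio is 1:5, so n(H2O) = 0.4470 × 5/1 = 2.235 mol.
Mass of H2O = 2.235 mol × 18.016 g/mol = 40.27 g.

40.3 g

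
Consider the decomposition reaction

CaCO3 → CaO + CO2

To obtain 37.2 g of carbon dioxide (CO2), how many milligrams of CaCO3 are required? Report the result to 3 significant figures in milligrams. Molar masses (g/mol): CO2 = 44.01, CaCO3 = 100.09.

n(CO2) = 37.20 g / 44.01 g/mol = 0.8453 mol.
From the equation the CO2:CaCO3 mole ratio is 1:1, so n(CaCO3) = 0.8453 × 1/1 = 0.8453 mol.
Mass of CaCO3 = 0.8453 mol × 100.09 g/mol = 84.60 g.
Converting to mg: 84.60 g = 84600 mg.

84600 mg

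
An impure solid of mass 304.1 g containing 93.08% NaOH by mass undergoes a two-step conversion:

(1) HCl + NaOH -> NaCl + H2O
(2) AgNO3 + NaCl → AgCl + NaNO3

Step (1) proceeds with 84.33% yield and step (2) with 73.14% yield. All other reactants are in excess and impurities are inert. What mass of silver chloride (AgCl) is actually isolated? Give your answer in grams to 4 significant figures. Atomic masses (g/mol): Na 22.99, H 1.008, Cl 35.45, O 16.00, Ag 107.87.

Pure NaOH = 304.1 × 0.9308 = 283.06 g.
M(NaOH) = 22.99 + 16.00 + 1.008 = 39.998 g/mol.
M(AgCl) = 107.87 + 35.45 = 143.32 g/mol.
n(NaOH) = 283.06 / 39.998 = 7.0768 mol.
Step 1 (NaOH:NaCl = 1:1): theoretical n(NaCl) = 7.0768 mol; at 84.33% yield, n(NaCl) = 5.9678 mol.
Step 2 (NaCl:AgCl = 1:1): theoretical n(AgCl) = 5.9678 mol, so theoretical mass = 5.9678 × 143.32 = 855.31 g.
At 73.14% yield, actual mass of AgCl = 855.31 × 0.7314 = 625.57 g.

625.6 g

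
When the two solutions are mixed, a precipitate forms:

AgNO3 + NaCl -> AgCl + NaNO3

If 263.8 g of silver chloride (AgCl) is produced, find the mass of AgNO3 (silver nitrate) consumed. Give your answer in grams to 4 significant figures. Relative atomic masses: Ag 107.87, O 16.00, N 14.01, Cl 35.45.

312.7 g

M(AgCl) = 107.87 + 35.45 = 143.32 g/mol.
M(AgNO3) = 107.87 + 14.01 + 3(16.00) = 169.88 g/mol.
n(AgCl) = 263.80 g / 143.32 g/mol = 1.8406 mol.
From the equation the AgCl:AgNO3 mole ratio is 1:1, so n(AgNO3) = 1.8406 × 1/1 = 1.8406 mol.
Mass of AgNO3 = 1.8406 mol × 169.88 g/mol = 312.69 g.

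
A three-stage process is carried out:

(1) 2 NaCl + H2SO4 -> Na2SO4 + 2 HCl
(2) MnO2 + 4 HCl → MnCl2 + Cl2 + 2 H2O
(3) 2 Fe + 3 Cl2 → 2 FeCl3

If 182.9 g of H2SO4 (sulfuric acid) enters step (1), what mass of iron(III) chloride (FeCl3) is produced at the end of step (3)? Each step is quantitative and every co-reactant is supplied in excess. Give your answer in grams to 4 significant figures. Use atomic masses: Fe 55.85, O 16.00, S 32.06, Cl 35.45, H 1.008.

100.8 g

M(H2SO4) = 2(1.008) + 32.06 + 4(16.00) = 98.076 g/mol.
M(FeCl3) = 55.85 + 3(35.45) = 162.20 g/mol.
n(H2SO4) = 182.9 / 98.076 = 1.8649 mol.
Reaction (1): H2SO4→HCl ratio 1:2 ⇒ n(HCl) = 3.7298 mol.
Reaction (2): HCl→Cl2 ratio 4:1 ⇒ n(Cl2) = 0.93244 mol.
Reaction (3): Cl2→FeCl3 ratio 3:2 ⇒ n(FeCl3) = 0.62163 mol.
Mass of FeCl3 = 0.62163 × 162.20 = 100.83 g.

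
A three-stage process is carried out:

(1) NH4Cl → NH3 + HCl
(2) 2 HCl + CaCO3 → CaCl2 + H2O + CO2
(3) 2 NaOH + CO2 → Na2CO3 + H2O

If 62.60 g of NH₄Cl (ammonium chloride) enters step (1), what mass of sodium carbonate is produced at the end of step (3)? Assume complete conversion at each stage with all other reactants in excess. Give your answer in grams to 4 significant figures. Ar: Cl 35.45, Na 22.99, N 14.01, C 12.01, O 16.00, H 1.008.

M(NH4Cl) = 14.01 + 4(1.008) + 35.45 = 53.492 g/mol.
M(Na2CO3) = 2(22.99) + 12.01 + 3(16.00) = 105.99 g/mol.
n(NH4Cl) = 62.60 / 53.492 = 1.1703 mol.
Reaction (1): NH4Cl→HCl ratio 1:1 ⇒ n(HCl) = 1.1703 mol.
Reaction (2): HCl→CO2 ratio 2:1 ⇒ n(CO2) = 0.58513 mol.
Reaction (3): CO2→Na2CO3 ratio 1:1 ⇒ n(Na2CO3) = 0.58513 mol.
Mass of Na2CO3 = 0.58513 × 105.99 = 62.018 g.

62.02 g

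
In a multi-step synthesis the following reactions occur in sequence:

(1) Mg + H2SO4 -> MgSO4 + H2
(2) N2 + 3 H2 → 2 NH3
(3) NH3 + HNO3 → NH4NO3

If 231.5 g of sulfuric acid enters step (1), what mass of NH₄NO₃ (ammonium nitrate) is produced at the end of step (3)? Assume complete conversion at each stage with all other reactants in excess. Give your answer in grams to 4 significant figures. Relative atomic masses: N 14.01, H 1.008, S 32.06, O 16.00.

126.0 g

M(H2SO4) = 2(1.008) + 32.06 + 4(16.00) = 98.076 g/mol.
M(NH4NO3) = 2(14.01) + 4(1.008) + 3(16.00) = 80.052 g/mol.
n(H2SO4) = 231.5 / 98.076 = 2.3604 mol.
Reaction (1): H2SO4→H2 ratio 1:1 ⇒ n(H2) = 2.3604 mol.
Reaction (2): H2→NH3 ratio 3:2 ⇒ n(NH3) = 1.5736 mol.
Reaction (3): NH3→NH4NO3 ratio 1:1 ⇒ n(NH4NO3) = 1.5736 mol.
Mass of NH4NO3 = 1.5736 × 80.052 = 125.97 g.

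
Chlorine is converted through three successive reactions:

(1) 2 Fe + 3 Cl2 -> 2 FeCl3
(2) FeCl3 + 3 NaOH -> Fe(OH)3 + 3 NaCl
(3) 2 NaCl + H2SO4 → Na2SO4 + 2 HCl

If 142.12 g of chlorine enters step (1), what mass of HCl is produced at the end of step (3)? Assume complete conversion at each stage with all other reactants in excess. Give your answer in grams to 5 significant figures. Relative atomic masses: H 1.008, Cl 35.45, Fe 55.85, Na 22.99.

M(Cl2) = 2(35.45) = 70.90 g/mol.
M(HCl) = 1.008 + 35.45 = 36.458 g/mol.
n(Cl2) = 142.12 / 70.90 = 2.00451 mol.
Reaction (1): Cl2→FeCl3 ratio 3:2 ⇒ n(FeCl3) = 1.33634 mol.
Reaction (2): FeCl3→NaCl ratio 1:3 ⇒ n(NaCl) = 4.00903 mol.
Reaction (3): NaCl→HCl ratio 2:2 ⇒ n(HCl) = 4.00903 mol.
Mass of HCl = 4.00903 × 36.458 = 146.161 g.

146.16 g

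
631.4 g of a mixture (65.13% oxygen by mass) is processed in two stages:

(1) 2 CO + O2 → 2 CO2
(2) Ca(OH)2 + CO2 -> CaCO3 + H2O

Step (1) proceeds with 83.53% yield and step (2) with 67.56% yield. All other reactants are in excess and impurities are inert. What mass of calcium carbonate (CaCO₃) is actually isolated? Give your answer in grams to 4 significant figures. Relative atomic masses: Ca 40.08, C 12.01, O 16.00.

1452 g

Pure O2 = 631.4 × 0.6513 = 411.23 g.
M(O2) = 2(16.00) = 32.00 g/mol.
M(CaCO3) = 40.08 + 12.01 + 3(16.00) = 100.09 g/mol.
n(O2) = 411.23 / 32.00 = 12.851 mol.
Step 1 (O2:CO2 = 1:2): theoretical n(CO2) = 25.702 mol; at 83.53% yield, n(CO2) = 21.469 mol.
Step 2 (CO2:CaCO3 = 1:1): theoretical n(CaCO3) = 21.469 mol, so theoretical mass = 21.469 × 100.09 = 2148.8 g.
At 67.56% yield, actual mass of CaCO3 = 2148.8 × 0.6756 = 1451.7 g.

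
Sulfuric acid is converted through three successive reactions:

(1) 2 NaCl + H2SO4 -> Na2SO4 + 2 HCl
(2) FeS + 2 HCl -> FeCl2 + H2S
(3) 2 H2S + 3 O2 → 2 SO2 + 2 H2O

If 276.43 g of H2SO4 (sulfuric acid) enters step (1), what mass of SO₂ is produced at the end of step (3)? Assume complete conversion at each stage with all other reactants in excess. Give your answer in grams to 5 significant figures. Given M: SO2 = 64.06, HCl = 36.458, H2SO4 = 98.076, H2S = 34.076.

180.55 g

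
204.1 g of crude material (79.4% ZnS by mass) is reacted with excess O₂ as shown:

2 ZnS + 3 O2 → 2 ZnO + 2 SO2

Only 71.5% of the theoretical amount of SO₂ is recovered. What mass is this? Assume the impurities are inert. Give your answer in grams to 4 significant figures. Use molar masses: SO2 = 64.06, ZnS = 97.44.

Pure ZnS available = 204.1 g × 0.794 = 162.06 g.
n(ZnS) = 162.06 g / 97.44 g/mol = 1.6631 mol.
From the equation the ZnS:SO2 mole ratio is 2:2, so n(SO2) = 1.6631 × 2/2 = 1.6631 mol.
Mass of SO2 = 1.6631 mol × 64.06 g/mol = 106.54 g.
Actual mass collected = 106.54 g × 0.715 = 76.176 g.

76.18 g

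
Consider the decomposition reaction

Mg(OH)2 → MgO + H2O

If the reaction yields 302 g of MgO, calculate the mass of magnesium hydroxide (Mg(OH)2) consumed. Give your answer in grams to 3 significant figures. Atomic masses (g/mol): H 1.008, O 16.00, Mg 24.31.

437 g

M(MgO) = 24.31 + 16.00 = 40.31 g/mol.
M(Mg(OH)2) = 24.31 + 2(16.00) + 2(1.008) = 58.326 g/mol.
n(MgO) = 302.0 g / 40.31 g/mol = 7.492 mol.
From the equation the MgO:Mg(OH)2 mole ratio is 1:1, so n(Mg(OH)2) = 7.492 × 1/1 = 7.492 mol.
Mass of Mg(OH)2 = 7.492 mol × 58.326 g/mol = 437.0 g.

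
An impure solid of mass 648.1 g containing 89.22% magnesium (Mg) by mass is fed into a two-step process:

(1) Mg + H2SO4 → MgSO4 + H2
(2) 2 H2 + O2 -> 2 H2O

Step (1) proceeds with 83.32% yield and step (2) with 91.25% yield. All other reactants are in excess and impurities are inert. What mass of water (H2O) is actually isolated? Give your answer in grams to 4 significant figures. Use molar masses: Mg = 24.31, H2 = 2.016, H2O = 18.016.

Pure Mg = 648.1 × 0.8922 = 578.23 g.
n(Mg) = 578.23 / 24.31 = 23.786 mol.
Step 1 (Mg:H2 = 1:1): theoretical n(H2) = 23.786 mol; at 83.32% yield, n(H2) = 19.818 mol.
Step 2 (H2:H2O = 2:2): theoretical n(H2O) = 19.818 mol, so theoretical mass = 19.818 × 18.016 = 357.05 g.
At 91.25% yield, actual mass of H2O = 357.05 × 0.9125 = 325.81 g.

325.8 g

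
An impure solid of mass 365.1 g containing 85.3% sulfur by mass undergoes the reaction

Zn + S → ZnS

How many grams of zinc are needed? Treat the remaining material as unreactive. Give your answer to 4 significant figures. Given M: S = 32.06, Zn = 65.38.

Mass of pure S = 365.1 g × 0.853 = 311.43 g.
n(S) = 311.43 g / 32.06 g/mol = 9.7140 mol.
From the equation the S:Zn mole ratio is 1:1, so n(Zn) = 9.7140 × 1/1 = 9.7140 mol.
Mass of Zn = 9.7140 mol × 65.38 g/mol = 635.10 g.

635.1 g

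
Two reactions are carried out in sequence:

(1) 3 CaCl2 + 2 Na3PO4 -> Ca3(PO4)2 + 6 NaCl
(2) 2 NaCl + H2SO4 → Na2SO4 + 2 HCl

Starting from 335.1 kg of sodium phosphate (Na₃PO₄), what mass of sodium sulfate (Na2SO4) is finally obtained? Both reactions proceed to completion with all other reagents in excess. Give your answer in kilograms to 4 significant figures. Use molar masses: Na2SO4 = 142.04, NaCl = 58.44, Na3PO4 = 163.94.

435.5 kg

335.1 kg = 335100 g.
n(Na3PO4) = 335100 / 163.94 = 2044.0 mol.
Step 1 gives a 2:6 ratio of Na3PO4 to NaCl, so n(NaCl) = 6132.1 mol.
In step 2 the NaCl:Na2SO4 ratio is 2:1, so n(Na2SO4) = 3066.1 mol.
Mass of Na2SO4 = 3066.1 × 142.04 = 435500 g = 435.5 kg.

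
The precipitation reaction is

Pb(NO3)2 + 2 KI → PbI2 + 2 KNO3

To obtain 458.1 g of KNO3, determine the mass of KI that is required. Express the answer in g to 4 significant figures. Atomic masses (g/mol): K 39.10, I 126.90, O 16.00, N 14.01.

752.1 g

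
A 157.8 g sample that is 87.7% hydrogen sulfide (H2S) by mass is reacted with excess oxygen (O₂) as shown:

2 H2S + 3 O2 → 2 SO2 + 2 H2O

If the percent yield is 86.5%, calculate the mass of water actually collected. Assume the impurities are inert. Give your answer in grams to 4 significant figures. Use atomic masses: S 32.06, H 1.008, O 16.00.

Pure H2S available = 157.8 g × 0.877 = 138.39 g.
M(H2S) = 2(1.008) + 32.06 = 34.076 g/mol.
M(H2O) = 2(1.008) + 16.00 = 18.016 g/mol.
n(H2S) = 138.39 g / 34.076 g/mol = 4.0612 mol.
From the equation the H2S:H2O mole ratio is 2:2, so n(H2O) = 4.0612 × 2/2 = 4.0612 mol.
Mass of H2O = 4.0612 mol × 18.016 g/mol = 73.167 g.
Actual mass collected = 73.167 g × 0.865 = 63.290 g.

63.29 g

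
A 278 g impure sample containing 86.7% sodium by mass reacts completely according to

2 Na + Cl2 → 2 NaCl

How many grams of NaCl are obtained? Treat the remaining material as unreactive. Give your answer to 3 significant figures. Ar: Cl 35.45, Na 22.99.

613 g

Mass of pure Na = 278 g × 0.867 = 241.0 g.
M(Na) = 22.99 g/mol.
M(NaCl) = 22.99 + 35.45 = 58.44 g/mol.
n(Na) = 241.0 g / 22.99 g/mol = 10.48 mol.
From the equation the Na:NaCl mole ratio is 2:2, so n(NaCl) = 10.48 × 2/2 = 10.48 mol.
Mass of NaCl = 10.48 mol × 58.44 g/mol = 612.7 g.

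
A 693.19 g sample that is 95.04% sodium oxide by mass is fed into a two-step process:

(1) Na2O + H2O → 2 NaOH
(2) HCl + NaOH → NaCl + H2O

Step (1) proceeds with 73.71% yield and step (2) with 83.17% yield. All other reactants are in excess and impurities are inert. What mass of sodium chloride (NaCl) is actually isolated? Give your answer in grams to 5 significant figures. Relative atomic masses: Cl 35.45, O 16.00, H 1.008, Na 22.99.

761.62 g

Pure Na2O = 693.19 × 0.9504 = 658.808 g.
M(Na2O) = 2(22.99) + 16.00 = 61.98 g/mol.
M(NaCl) = 22.99 + 35.45 = 58.44 g/mol.
n(Na2O) = 658.808 / 61.98 = 10.6294 mol.
Step 1 (Na2O:NaOH = 1:2): theoretical n(NaOH) = 21.2587 mol; at 73.71% yield, n(NaOH) = 15.6698 mol.
Step 2 (NaOH:NaCl = 1:1): theoretical n(NaCl) = 15.6698 mol, so theoretical mass = 15.6698 × 58.44 = 915.743 g.
At 83.17% yield, actual mass of NaCl = 915.743 × 0.8317 = 761.624 g.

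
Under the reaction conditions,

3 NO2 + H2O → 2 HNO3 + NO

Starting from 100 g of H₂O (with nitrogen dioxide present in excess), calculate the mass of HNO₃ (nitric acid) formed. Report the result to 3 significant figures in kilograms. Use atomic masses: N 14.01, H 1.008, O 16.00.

0.700 kg

M(H2O) = 2(1.008) + 16.00 = 18.016 g/mol.
M(HNO3) = 1.008 + 14.01 + 3(16.00) = 63.018 g/mol.
n(H2O) = 100.0 g / 18.016 g/mol = 5.551 mol.
From the equation the H2O:HNO3 mole ratio is 1:2, so n(HNO3) = 5.551 × 2/1 = 11.10 mol.
Mass of HNO3 = 11.10 mol × 63.018 g/mol = 699.6 g.
Converting to kg: 699.6 g = 0.700 kg.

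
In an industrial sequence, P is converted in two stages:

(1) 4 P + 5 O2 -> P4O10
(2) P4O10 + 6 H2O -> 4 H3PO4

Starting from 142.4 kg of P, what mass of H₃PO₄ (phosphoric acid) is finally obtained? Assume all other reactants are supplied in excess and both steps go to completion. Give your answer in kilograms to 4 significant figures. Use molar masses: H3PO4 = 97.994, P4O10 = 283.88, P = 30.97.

142.4 kg = 142400 g.
n(P) = 142400 / 30.97 = 4598.0 mol.
Step 1 gives a 4:1 ratio of P to P4O10, so n(P4O10) = 1149.5 mol.
In step 2 the P4O10:H3PO4 ratio is 1:4, so n(H3PO4) = 4598.0 mol.
Mass of H3PO4 = 4598.0 × 97.994 = 450580 g = 450.6 kg.

450.6 kg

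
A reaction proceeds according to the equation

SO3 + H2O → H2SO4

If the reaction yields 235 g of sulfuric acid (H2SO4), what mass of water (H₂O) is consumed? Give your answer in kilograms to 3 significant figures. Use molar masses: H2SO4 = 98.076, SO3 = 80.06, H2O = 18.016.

0.0432 kg

n(H2SO4) = 235.0 g / 98.076 g/mol = 2.396 mol.
From the equation the H2SO4:H2O mole ratio is 1:1, so n(H2O) = 2.396 × 1/1 = 2.396 mol.
Mass of H2O = 2.396 mol × 18.016 g/mol = 43.17 g.
Converting to kg: 43.17 g = 0.0432 kg.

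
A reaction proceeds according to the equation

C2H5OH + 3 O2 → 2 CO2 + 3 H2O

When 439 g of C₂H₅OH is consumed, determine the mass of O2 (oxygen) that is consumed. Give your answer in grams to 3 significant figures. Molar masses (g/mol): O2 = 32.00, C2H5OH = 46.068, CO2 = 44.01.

n(C2H5OH) = 439.0 g / 46.068 g/mol = 9.529 mol.
From the equation the C2H5OH:O2 mole ratio is 1:3, so n(O2) = 9.529 × 3/1 = 28.59 mol.
Mass of O2 = 28.59 mol × 32.00 g/mol = 914.8 g.

915 g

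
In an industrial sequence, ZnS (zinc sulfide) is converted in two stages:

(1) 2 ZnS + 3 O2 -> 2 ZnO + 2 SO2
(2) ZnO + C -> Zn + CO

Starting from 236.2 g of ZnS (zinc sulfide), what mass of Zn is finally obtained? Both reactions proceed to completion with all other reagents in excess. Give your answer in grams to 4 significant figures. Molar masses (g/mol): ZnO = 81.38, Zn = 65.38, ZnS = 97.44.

n(ZnS) = 236.20 / 97.44 = 2.4241 mol.
Step 1 gives a 2:2 ratio of ZnS to ZnO, so n(ZnO) = 2.4241 mol.
In step 2 the ZnO:Zn ratio is 1:1, so n(Zn) = 2.4241 mol.
Mass of Zn = 2.4241 × 65.38 = 158.48 g.

158.5 g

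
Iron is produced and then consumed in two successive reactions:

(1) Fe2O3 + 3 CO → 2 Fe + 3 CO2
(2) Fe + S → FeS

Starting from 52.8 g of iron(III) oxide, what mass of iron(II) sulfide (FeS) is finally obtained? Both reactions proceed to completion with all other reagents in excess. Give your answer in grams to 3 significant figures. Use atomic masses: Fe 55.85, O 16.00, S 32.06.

M(Fe2O3) = 2(55.85) + 3(16.00) = 159.70 g/mol.
M(FeS) = 55.85 + 32.06 = 87.91 g/mol.
n(Fe2O3) = 52.80 / 159.70 = 0.3306 mol.
Step 1 gives a 1:2 ratio of Fe2O3 to Fe, so n(Fe) = 0.6612 mol.
In step 2 the Fe:FeS ratio is 1:1, so n(FeS) = 0.6612 mol.
Mass of FeS = 0.6612 × 87.91 = 58.13 g.

58.1 g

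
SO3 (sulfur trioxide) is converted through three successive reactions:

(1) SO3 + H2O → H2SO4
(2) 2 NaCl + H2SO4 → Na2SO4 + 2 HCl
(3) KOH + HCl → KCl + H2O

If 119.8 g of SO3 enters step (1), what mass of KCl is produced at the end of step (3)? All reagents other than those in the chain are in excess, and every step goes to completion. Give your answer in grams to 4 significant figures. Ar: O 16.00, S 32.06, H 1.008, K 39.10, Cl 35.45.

M(SO3) = 32.06 + 3(16.00) = 80.06 g/mol.
M(KCl) = 39.10 + 35.45 = 74.55 g/mol.
n(SO3) = 119.8 / 80.06 = 1.4964 mol.
Reaction (1): SO3→H2SO4 ratio 1:1 ⇒ n(H2SO4) = 1.4964 mol.
Reaction (2): H2SO4→HCl ratio 1:2 ⇒ n(HCl) = 2.9928 mol.
Reaction (3): HCl→KCl ratio 1:1 ⇒ n(KCl) = 2.9928 mol.
Mass of KCl = 2.9928 × 74.55 = 223.11 g.

223.1 g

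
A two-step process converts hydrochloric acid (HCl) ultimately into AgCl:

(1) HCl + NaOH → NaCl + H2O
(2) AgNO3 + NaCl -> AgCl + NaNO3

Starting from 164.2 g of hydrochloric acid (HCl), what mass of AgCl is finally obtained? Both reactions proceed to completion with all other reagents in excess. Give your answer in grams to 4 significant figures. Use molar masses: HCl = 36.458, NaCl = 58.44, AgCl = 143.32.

n(HCl) = 164.20 / 36.458 = 4.5038 mol.
Step 1 gives a 1:1 ratio of HCl to NaCl, so n(NaCl) = 4.5038 mol.
In step 2 the NaCl:AgCl ratio is 1:1, so n(AgCl) = 4.5038 mol.
Mass of AgCl = 4.5038 × 143.32 = 645.49 g.

645.5 g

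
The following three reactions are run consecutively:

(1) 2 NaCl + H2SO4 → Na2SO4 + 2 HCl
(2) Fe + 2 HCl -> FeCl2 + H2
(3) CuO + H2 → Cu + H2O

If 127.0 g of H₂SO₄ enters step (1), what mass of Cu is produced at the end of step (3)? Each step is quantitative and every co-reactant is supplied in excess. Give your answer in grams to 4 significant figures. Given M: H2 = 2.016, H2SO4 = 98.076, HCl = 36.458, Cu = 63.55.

82.29 g

n(H2SO4) = 127.0 / 98.076 = 1.2949 mol.
Reaction (1): H2SO4→HCl ratio 1:2 ⇒ n(HCl) = 2.5898 mol.
Reaction (2): HCl→H2 ratio 2:1 ⇒ n(H2) = 1.2949 mol.
Reaction (3): H2→Cu ratio 1:1 ⇒ n(Cu) = 1.2949 mol.
Mass of Cu = 1.2949 × 63.55 = 82.292 g.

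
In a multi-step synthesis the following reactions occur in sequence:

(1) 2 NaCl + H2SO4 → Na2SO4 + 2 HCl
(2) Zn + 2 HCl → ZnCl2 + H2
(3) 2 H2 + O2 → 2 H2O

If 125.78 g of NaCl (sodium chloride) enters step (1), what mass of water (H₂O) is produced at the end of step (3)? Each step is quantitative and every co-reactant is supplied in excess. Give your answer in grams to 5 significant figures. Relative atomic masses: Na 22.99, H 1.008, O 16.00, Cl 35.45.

19.388 g

M(NaCl) = 22.99 + 35.45 = 58.44 g/mol.
M(H2O) = 2(1.008) + 16.00 = 18.016 g/mol.
n(NaCl) = 125.78 / 58.44 = 2.15229 mol.
Reaction (1): NaCl→HCl ratio 2:2 ⇒ n(HCl) = 2.15229 mol.
Reaction (2): HCl→H2 ratio 2:1 ⇒ n(H2) = 1.07615 mol.
Reaction (3): H2→H2O ratio 2:2 ⇒ n(H2O) = 1.07615 mol.
Mass of H2O = 1.07615 × 18.016 = 19.3879 g.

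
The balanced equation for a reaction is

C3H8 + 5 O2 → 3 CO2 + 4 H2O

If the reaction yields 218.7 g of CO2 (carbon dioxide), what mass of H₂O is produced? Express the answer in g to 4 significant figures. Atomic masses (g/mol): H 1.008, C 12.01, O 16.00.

119.4 g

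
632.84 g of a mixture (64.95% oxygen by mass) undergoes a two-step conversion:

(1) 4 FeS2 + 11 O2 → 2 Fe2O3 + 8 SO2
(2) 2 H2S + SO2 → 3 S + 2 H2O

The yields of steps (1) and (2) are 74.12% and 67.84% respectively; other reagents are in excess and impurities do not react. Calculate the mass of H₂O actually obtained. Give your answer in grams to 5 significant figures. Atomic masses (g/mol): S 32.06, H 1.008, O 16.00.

Pure O2 = 632.84 × 0.6495 = 411.030 g.
M(O2) = 2(16.00) = 32.00 g/mol.
M(H2O) = 2(1.008) + 16.00 = 18.016 g/mol.
n(O2) = 411.030 / 32.00 = 12.8447 mol.
Step 1 (O2:SO2 = 11:8): theoretical n(SO2) = 9.34158 mol; at 74.12% yield, n(SO2) = 6.92398 mol.
Step 2 (SO2:H2O = 1:2): theoretical n(H2O) = 13.8480 mol, so theoretical mass = 13.8480 × 18.016 = 249.485 g.
At 67.84% yield, actual mass of H2O = 249.485 × 0.6784 = 169.251 g.

169.25 g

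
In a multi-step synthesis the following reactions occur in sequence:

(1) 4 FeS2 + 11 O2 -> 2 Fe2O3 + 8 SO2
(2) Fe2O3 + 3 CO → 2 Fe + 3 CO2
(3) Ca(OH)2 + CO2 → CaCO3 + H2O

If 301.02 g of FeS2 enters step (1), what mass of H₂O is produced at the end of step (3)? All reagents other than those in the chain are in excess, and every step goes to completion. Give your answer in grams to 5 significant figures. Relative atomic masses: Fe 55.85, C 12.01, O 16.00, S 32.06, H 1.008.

M(FeS2) = 55.85 + 2(32.06) = 119.97 g/mol.
M(H2O) = 2(1.008) + 16.00 = 18.016 g/mol.
n(FeS2) = 301.02 / 119.97 = 2.50913 mol.
Reaction (1): FeS2→Fe2O3 ratio 4:2 ⇒ n(Fe2O3) = 1.25456 mol.
Reaction (2): Fe2O3→CO2 ratio 1:3 ⇒ n(CO2) = 3.76369 mol.
Reaction (3): CO2→H2O ratio 1:1 ⇒ n(H2O) = 3.76369 mol.
Mass of H2O = 3.76369 × 18.016 = 67.8067 g.

67.807 g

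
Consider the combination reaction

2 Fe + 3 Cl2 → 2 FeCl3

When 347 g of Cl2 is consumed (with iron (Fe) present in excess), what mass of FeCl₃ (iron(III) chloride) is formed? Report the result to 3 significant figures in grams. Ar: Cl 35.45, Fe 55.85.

529 g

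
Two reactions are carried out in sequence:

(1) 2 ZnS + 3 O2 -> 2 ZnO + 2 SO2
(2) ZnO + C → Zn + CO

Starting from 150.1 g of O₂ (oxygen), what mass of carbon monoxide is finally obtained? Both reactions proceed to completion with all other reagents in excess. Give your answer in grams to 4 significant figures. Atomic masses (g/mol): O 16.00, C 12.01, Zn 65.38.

M(O2) = 2(16.00) = 32.00 g/mol.
M(CO) = 12.01 + 16.00 = 28.01 g/mol.
n(O2) = 150.10 / 32.00 = 4.6906 mol.
Step 1 gives a 3:2 ratio of O2 to ZnO, so n(ZnO) = 3.1271 mol.
In step 2 the ZnO:CO ratio is 1:1, so n(CO) = 3.1271 mol.
Mass of CO = 3.1271 × 28.01 = 87.590 g.

87.59 g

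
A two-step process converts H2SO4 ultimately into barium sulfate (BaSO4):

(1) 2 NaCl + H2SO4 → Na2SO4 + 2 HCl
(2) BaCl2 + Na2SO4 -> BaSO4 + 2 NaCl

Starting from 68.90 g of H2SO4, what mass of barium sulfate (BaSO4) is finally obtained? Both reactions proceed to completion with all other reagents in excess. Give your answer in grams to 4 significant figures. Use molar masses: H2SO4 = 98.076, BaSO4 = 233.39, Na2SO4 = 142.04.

n(H2SO4) = 68.900 / 98.076 = 0.70252 mol.
Step 1 gives a 1:1 ratio of H2SO4 to Na2SO4, so n(Na2SO4) = 0.70252 mol.
In step 2 the Na2SO4:BaSO4 ratio is 1:1, so n(BaSO4) = 0.70252 mol.
Mass of BaSO4 = 0.70252 × 233.39 = 163.96 g.

164.0 g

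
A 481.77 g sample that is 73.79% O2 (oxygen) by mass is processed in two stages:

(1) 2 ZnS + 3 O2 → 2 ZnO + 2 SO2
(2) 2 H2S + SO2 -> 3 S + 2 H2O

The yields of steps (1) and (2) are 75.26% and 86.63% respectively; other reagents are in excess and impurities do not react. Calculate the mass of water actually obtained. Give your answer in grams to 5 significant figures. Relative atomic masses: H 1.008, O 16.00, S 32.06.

173.99 g

Pure O2 = 481.77 × 0.7379 = 355.498 g.
M(O2) = 2(16.00) = 32.00 g/mol.
M(H2O) = 2(1.008) + 16.00 = 18.016 g/mol.
n(O2) = 355.498 / 32.00 = 11.1093 mol.
Step 1 (O2:SO2 = 3:2): theoretical n(SO2) = 7.40621 mol; at 75.26% yield, n(SO2) = 5.57391 mol.
Step 2 (SO2:H2O = 1:2): theoretical n(H2O) = 11.1478 mol, so theoretical mass = 11.1478 × 18.016 = 200.839 g.
At 86.63% yield, actual mass of H2O = 200.839 × 0.8663 = 173.987 g.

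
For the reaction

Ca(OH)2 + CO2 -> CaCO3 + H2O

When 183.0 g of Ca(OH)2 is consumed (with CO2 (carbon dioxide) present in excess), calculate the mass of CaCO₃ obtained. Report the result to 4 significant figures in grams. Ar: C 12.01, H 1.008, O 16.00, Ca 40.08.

247.2 g

M(Ca(OH)2) = 40.08 + 2(16.00) + 2(1.008) = 74.096 g/mol.
M(CaCO3) = 40.08 + 12.01 + 3(16.00) = 100.09 g/mol.
n(Ca(OH)2) = 183.00 g / 74.096 g/mol = 2.4698 mol.
From the equation the Ca(OH)2:CaCO3 mole ratio is 1:1, so n(CaCO3) = 2.4698 × 1/1 = 2.4698 mol.
Mass of CaCO3 = 2.4698 mol × 100.09 g/mol = 247.20 g.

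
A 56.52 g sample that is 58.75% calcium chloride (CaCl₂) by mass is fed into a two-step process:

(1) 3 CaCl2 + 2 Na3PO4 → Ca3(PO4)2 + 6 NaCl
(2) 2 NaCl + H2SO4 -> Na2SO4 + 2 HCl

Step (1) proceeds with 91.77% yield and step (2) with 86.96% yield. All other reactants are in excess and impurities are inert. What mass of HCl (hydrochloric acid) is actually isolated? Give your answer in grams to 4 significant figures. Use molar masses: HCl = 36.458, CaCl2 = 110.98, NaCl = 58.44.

17.41 g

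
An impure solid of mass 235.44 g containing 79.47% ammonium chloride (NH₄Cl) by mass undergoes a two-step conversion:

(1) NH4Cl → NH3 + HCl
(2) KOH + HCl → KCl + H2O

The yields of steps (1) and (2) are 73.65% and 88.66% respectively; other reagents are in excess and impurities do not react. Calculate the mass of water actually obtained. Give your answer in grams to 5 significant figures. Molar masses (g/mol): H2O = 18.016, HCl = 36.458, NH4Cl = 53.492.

Pure NH4Cl = 235.44 × 0.7947 = 187.104 g.
n(NH4Cl) = 187.104 / 53.492 = 3.49780 mol.
Step 1 (NH4Cl:HCl = 1:1): theoretical n(HCl) = 3.49780 mol; at 73.65% yield, n(HCl) = 2.57613 mol.
Step 2 (HCl:H2O = 1:1): theoretical n(H2O) = 2.57613 mol, so theoretical mass = 2.57613 × 18.016 = 46.4115 g.
At 88.66% yield, actual mass of H2O = 46.4115 × 0.8866 = 41.1484 g.

41.148 g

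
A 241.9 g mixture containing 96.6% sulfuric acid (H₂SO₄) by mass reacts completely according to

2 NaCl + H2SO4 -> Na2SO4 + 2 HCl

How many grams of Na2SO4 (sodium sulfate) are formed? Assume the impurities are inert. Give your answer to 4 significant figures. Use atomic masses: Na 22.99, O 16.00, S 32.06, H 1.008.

338.4 g

Mass of pure H2SO4 = 241.9 g × 0.966 = 233.68 g.
M(H2SO4) = 2(1.008) + 32.06 + 4(16.00) = 98.076 g/mol.
M(Na2SO4) = 2(22.99) + 32.06 + 4(16.00) = 142.04 g/mol.
n(H2SO4) = 233.68 g / 98.076 g/mol = 2.3826 mol.
From the equation the H2SO4:Na2SO4 mole ratio is 1:1, so n(Na2SO4) = 2.3826 × 1/1 = 2.3826 mol.
Mass of Na2SO4 = 2.3826 mol × 142.04 g/mol = 338.42 g.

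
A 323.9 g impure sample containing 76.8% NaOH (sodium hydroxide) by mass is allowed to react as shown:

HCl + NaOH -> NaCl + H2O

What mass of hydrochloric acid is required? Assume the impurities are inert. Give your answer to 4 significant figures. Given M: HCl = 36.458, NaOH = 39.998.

226.7 g

Mass of pure NaOH = 323.9 g × 0.768 = 248.76 g.
n(NaOH) = 248.76 g / 39.998 g/mol = 6.2192 mol.
From the equation the NaOH:HCl mole ratio is 1:1, so n(HCl) = 6.2192 × 1/1 = 6.2192 mol.
Mass of HCl = 6.2192 mol × 36.458 g/mol = 226.74 g.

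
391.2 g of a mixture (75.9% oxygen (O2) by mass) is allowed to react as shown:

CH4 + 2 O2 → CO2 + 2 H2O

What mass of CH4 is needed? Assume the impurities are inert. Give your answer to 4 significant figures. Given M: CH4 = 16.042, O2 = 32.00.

74.43 g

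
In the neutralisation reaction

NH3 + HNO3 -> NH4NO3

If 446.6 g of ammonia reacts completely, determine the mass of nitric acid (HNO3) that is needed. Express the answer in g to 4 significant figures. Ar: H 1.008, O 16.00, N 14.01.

1652 g

M(NH3) = 14.01 + 3(1.008) = 17.034 g/mol.
M(HNO3) = 1.008 + 14.01 + 3(16.00) = 63.018 g/mol.
n(NH3) = 446.60 g / 17.034 g/mol = 26.218 mol.
From the equation the NH3:HNO3 mole ratio is 1:1, so n(HNO3) = 26.218 × 1/1 = 26.218 mol.
Mass of HNO3 = 26.218 mol × 63.018 g/mol = 1652.2 g.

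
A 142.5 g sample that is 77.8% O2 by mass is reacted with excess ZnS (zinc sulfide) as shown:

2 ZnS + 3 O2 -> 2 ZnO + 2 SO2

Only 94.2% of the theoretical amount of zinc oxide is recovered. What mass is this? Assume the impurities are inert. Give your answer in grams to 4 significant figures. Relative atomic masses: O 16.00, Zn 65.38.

177.1 g

Pure O2 available = 142.5 g × 0.778 = 110.86 g.
M(O2) = 2(16.00) = 32.00 g/mol.
M(ZnO) = 65.38 + 16.00 = 81.38 g/mol.
n(O2) = 110.86 g / 32.00 g/mol = 3.4645 mol.
From the equation the O2:ZnO mole ratio is 3:2, so n(ZnO) = 3.4645 × 2/3 = 2.3097 mol.
Mass of ZnO = 2.3097 mol × 81.38 g/mol = 187.96 g.
Actual mass collected = 187.96 g × 0.942 = 177.06 g.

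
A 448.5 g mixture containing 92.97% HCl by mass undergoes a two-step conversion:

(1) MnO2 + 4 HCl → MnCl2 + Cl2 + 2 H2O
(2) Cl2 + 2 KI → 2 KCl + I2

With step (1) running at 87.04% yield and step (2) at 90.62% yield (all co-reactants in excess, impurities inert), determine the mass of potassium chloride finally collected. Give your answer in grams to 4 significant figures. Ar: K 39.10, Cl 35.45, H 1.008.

336.3 g

Pure HCl = 448.5 × 0.9297 = 416.97 g.
M(HCl) = 1.008 + 35.45 = 36.458 g/mol.
M(KCl) = 39.10 + 35.45 = 74.55 g/mol.
n(HCl) = 416.97 / 36.458 = 11.437 mol.
Step 1 (HCl:Cl2 = 4:1): theoretical n(Cl2) = 2.8593 mol; at 87.04% yield, n(Cl2) = 2.4887 mol.
Step 2 (Cl2:KCl = 1:2): theoretical n(KCl) = 4.9774 mol, so theoretical mass = 4.9774 × 74.55 = 371.06 g.
At 90.62% yield, actual mass of KCl = 371.06 × 0.9062 = 336.26 g.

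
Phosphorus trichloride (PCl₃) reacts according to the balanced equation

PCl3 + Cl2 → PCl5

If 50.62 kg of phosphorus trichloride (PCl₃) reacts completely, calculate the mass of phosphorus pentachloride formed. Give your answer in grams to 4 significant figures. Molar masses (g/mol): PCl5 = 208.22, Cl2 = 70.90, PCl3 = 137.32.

Convert: 50.62 kg = 50620 g.
n(PCl3) = 50620 g / 137.32 g/mol = 368.63 mol.
From the equation the PCl3:PCl5 mole ratio is 1:1, so n(PCl5) = 368.63 × 1/1 = 368.63 mol.
Mass of PCl5 = 368.63 mol × 208.22 g/mol = 76756 g.

76760 g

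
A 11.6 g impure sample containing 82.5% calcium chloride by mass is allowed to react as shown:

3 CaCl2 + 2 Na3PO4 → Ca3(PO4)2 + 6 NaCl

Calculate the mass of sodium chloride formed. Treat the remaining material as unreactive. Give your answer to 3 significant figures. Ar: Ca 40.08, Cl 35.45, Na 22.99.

Mass of pure CaCl2 = 11.6 g × 0.825 = 9.570 g.
M(CaCl2) = 40.08 + 2(35.45) = 110.98 g/mol.
M(NaCl) = 22.99 + 35.45 = 58.44 g/mol.
n(CaCl2) = 9.570 g / 110.98 g/mol = 0.08623 mol.
From the equation the CaCl2:NaCl mole ratio is 3:6, so n(NaCl) = 0.08623 × 6/3 = 0.1725 mol.
Mass of NaCl = 0.1725 mol × 58.44 g/mol = 10.08 g.

10.1 g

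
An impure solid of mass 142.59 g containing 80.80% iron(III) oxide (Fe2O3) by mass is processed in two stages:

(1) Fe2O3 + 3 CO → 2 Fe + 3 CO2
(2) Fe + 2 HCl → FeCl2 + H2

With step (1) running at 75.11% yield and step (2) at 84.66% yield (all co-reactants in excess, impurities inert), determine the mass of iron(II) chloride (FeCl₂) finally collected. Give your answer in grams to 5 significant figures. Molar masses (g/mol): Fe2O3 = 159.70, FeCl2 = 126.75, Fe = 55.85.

116.29 g

Pure Fe2O3 = 142.59 × 0.8080 = 115.213 g.
n(Fe2O3) = 115.213 / 159.70 = 0.721432 mol.
Step 1 (Fe2O3:Fe = 1:2): theoretical n(Fe) = 1.44286 mol; at 75.11% yield, n(Fe) = 1.08374 mol.
Step 2 (Fe:FeCl2 = 1:1): theoretical n(FeCl2) = 1.08374 mol, so theoretical mass = 1.08374 × 126.75 = 137.363 g.
At 84.66% yield, actual mass of FeCl2 = 137.363 × 0.8466 = 116.292 g.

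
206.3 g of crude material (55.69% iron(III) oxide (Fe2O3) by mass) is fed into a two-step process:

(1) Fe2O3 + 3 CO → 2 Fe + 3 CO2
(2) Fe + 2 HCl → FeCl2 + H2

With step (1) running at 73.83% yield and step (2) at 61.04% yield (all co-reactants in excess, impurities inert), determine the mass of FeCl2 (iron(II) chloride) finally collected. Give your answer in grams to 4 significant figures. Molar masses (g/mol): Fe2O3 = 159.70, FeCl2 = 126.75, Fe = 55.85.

Pure Fe2O3 = 206.3 × 0.5569 = 114.89 g.
n(Fe2O3) = 114.89 / 159.70 = 0.71940 mol.
Step 1 (Fe2O3:Fe = 1:2): theoretical n(Fe) = 1.4388 mol; at 73.83% yield, n(Fe) = 1.0623 mol.
Step 2 (Fe:FeCl2 = 1:1): theoretical n(FeCl2) = 1.0623 mol, so theoretical mass = 1.0623 × 126.75 = 134.64 g.
At 61.04% yield, actual mass of FeCl2 = 134.64 × 0.6104 = 82.186 g.

82.19 g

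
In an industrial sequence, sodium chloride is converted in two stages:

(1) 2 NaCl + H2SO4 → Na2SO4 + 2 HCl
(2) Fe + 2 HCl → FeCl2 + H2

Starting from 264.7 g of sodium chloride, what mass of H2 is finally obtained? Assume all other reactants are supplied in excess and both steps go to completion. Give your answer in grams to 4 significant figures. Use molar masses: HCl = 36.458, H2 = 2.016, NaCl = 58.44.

4.566 g

n(NaCl) = 264.70 / 58.44 = 4.5294 mol.
Step 1 gives a 2:2 ratio of NaCl to HCl, so n(HCl) = 4.5294 mol.
In step 2 the HCl:H2 ratio is 2:1, so n(H2) = 2.2647 mol.
Mass of H2 = 2.2647 × 2.016 = 4.5657 g.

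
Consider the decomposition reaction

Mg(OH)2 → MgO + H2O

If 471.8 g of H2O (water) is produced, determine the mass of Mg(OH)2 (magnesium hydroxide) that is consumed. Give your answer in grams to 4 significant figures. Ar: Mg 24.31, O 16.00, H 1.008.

1527 g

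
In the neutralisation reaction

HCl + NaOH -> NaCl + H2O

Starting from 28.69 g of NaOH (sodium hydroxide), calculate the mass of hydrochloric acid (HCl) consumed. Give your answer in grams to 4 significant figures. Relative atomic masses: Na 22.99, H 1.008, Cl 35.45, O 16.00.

26.15 g

M(NaOH) = 22.99 + 16.00 + 1.008 = 39.998 g/mol.
M(HCl) = 1.008 + 35.45 = 36.458 g/mol.
n(NaOH) = 28.690 g / 39.998 g/mol = 0.71729 mol.
From the equation the NaOH:HCl mole ratio is 1:1, so n(HCl) = 0.71729 × 1/1 = 0.71729 mol.
Mass of HCl = 0.71729 mol × 36.458 g/mol = 26.151 g.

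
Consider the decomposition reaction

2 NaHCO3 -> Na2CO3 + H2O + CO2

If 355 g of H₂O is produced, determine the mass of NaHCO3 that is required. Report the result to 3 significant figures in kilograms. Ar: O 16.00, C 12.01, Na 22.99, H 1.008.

3.31 kg

M(H2O) = 2(1.008) + 16.00 = 18.016 g/mol.
M(NaHCO3) = 22.99 + 1.008 + 12.01 + 3(16.00) = 84.008 g/mol.
n(H2O) = 355.0 g / 18.016 g/mol = 19.70 mol.
From the equation the H2O:NaHCO3 mole ratio is 1:2, so n(NaHCO3) = 19.70 × 2/1 = 39.41 mol.
Mass of NaHCO3 = 39.41 mol × 84.008 g/mol = 3311 g.
Converting to kg: 3311 g = 3.31 kg.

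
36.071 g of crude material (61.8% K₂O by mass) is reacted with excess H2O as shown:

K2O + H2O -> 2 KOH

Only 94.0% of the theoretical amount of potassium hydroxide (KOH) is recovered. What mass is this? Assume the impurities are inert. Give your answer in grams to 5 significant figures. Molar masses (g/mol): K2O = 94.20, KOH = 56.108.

Pure K2O available = 36.071 g × 0.618 = 22.2919 g.
n(K2O) = 22.2919 g / 94.20 g/mol = 0.236644 mol.
From the equation the K2O:KOH mole ratio is 1:2, so n(KOH) = 0.236644 × 2/1 = 0.473288 mol.
Mass of KOH = 0.473288 mol × 56.108 g/mol = 26.5553 g.
Actual mass collected = 26.5553 g × 0.940 = 24.9619 g.

24.962 g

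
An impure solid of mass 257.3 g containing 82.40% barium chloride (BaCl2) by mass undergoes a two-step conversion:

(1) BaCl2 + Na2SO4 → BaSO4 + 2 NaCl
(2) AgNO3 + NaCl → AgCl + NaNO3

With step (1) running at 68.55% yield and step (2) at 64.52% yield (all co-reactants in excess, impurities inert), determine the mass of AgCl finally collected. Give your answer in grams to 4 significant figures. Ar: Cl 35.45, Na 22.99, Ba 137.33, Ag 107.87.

129.1 g

Pure BaCl2 = 257.3 × 0.8240 = 212.02 g.
M(BaCl2) = 137.33 + 2(35.45) = 208.23 g/mol.
M(AgCl) = 107.87 + 35.45 = 143.32 g/mol.
n(BaCl2) = 212.02 / 208.23 = 1.0182 mol.
Step 1 (BaCl2:NaCl = 1:2): theoretical n(NaCl) = 2.0364 mol; at 68.55% yield, n(NaCl) = 1.3959 mol.
Step 2 (NaCl:AgCl = 1:1): theoretical n(AgCl) = 1.3959 mol, so theoretical mass = 1.3959 × 143.32 = 200.06 g.
At 64.52% yield, actual mass of AgCl = 200.06 × 0.6452 = 129.08 g.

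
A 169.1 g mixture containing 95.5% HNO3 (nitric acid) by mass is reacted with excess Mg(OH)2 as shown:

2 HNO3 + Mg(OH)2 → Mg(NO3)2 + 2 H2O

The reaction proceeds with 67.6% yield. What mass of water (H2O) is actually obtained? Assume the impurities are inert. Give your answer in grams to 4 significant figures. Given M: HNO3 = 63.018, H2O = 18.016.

Pure HNO3 available = 169.1 g × 0.955 = 161.49 g.
n(HNO3) = 161.49 g / 63.018 g/mol = 2.5626 mol.
From the equation the HNO3:H2O mole ratio is 2:2, so n(H2O) = 2.5626 × 2/2 = 2.5626 mol.
Mass of H2O = 2.5626 mol × 18.016 g/mol = 46.168 g.
Actual mass collected = 46.168 g × 0.676 = 31.210 g.

31.21 g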